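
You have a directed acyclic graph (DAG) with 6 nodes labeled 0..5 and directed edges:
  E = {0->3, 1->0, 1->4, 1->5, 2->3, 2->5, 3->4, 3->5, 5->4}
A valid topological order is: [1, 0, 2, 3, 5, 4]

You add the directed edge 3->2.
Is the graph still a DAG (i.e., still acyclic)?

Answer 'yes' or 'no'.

Given toposort: [1, 0, 2, 3, 5, 4]
Position of 3: index 3; position of 2: index 2
New edge 3->2: backward (u after v in old order)
Backward edge: old toposort is now invalid. Check if this creates a cycle.
Does 2 already reach 3? Reachable from 2: [2, 3, 4, 5]. YES -> cycle!
Still a DAG? no

Answer: no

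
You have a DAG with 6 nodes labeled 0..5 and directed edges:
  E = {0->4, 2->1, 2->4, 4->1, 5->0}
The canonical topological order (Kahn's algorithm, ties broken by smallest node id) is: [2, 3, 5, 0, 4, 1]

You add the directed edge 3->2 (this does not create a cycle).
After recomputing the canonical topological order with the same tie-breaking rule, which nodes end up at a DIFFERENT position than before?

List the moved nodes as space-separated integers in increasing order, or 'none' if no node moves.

Old toposort: [2, 3, 5, 0, 4, 1]
Added edge 3->2
Recompute Kahn (smallest-id tiebreak):
  initial in-degrees: [1, 2, 1, 0, 2, 0]
  ready (indeg=0): [3, 5]
  pop 3: indeg[2]->0 | ready=[2, 5] | order so far=[3]
  pop 2: indeg[1]->1; indeg[4]->1 | ready=[5] | order so far=[3, 2]
  pop 5: indeg[0]->0 | ready=[0] | order so far=[3, 2, 5]
  pop 0: indeg[4]->0 | ready=[4] | order so far=[3, 2, 5, 0]
  pop 4: indeg[1]->0 | ready=[1] | order so far=[3, 2, 5, 0, 4]
  pop 1: no out-edges | ready=[] | order so far=[3, 2, 5, 0, 4, 1]
New canonical toposort: [3, 2, 5, 0, 4, 1]
Compare positions:
  Node 0: index 3 -> 3 (same)
  Node 1: index 5 -> 5 (same)
  Node 2: index 0 -> 1 (moved)
  Node 3: index 1 -> 0 (moved)
  Node 4: index 4 -> 4 (same)
  Node 5: index 2 -> 2 (same)
Nodes that changed position: 2 3

Answer: 2 3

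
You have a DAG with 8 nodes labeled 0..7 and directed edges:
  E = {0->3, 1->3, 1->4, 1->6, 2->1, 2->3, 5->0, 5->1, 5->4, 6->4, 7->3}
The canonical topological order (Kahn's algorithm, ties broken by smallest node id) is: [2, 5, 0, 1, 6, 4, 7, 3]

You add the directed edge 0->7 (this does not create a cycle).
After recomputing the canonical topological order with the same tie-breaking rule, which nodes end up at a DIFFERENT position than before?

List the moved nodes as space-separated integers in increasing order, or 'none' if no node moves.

Answer: none

Derivation:
Old toposort: [2, 5, 0, 1, 6, 4, 7, 3]
Added edge 0->7
Recompute Kahn (smallest-id tiebreak):
  initial in-degrees: [1, 2, 0, 4, 3, 0, 1, 1]
  ready (indeg=0): [2, 5]
  pop 2: indeg[1]->1; indeg[3]->3 | ready=[5] | order so far=[2]
  pop 5: indeg[0]->0; indeg[1]->0; indeg[4]->2 | ready=[0, 1] | order so far=[2, 5]
  pop 0: indeg[3]->2; indeg[7]->0 | ready=[1, 7] | order so far=[2, 5, 0]
  pop 1: indeg[3]->1; indeg[4]->1; indeg[6]->0 | ready=[6, 7] | order so far=[2, 5, 0, 1]
  pop 6: indeg[4]->0 | ready=[4, 7] | order so far=[2, 5, 0, 1, 6]
  pop 4: no out-edges | ready=[7] | order so far=[2, 5, 0, 1, 6, 4]
  pop 7: indeg[3]->0 | ready=[3] | order so far=[2, 5, 0, 1, 6, 4, 7]
  pop 3: no out-edges | ready=[] | order so far=[2, 5, 0, 1, 6, 4, 7, 3]
New canonical toposort: [2, 5, 0, 1, 6, 4, 7, 3]
Compare positions:
  Node 0: index 2 -> 2 (same)
  Node 1: index 3 -> 3 (same)
  Node 2: index 0 -> 0 (same)
  Node 3: index 7 -> 7 (same)
  Node 4: index 5 -> 5 (same)
  Node 5: index 1 -> 1 (same)
  Node 6: index 4 -> 4 (same)
  Node 7: index 6 -> 6 (same)
Nodes that changed position: none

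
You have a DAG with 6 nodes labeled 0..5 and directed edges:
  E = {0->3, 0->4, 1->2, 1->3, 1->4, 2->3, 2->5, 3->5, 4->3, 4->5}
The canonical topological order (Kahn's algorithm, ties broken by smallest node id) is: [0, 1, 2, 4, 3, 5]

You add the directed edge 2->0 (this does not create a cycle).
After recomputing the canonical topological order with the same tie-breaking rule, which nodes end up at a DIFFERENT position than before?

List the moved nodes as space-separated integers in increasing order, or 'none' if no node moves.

Old toposort: [0, 1, 2, 4, 3, 5]
Added edge 2->0
Recompute Kahn (smallest-id tiebreak):
  initial in-degrees: [1, 0, 1, 4, 2, 3]
  ready (indeg=0): [1]
  pop 1: indeg[2]->0; indeg[3]->3; indeg[4]->1 | ready=[2] | order so far=[1]
  pop 2: indeg[0]->0; indeg[3]->2; indeg[5]->2 | ready=[0] | order so far=[1, 2]
  pop 0: indeg[3]->1; indeg[4]->0 | ready=[4] | order so far=[1, 2, 0]
  pop 4: indeg[3]->0; indeg[5]->1 | ready=[3] | order so far=[1, 2, 0, 4]
  pop 3: indeg[5]->0 | ready=[5] | order so far=[1, 2, 0, 4, 3]
  pop 5: no out-edges | ready=[] | order so far=[1, 2, 0, 4, 3, 5]
New canonical toposort: [1, 2, 0, 4, 3, 5]
Compare positions:
  Node 0: index 0 -> 2 (moved)
  Node 1: index 1 -> 0 (moved)
  Node 2: index 2 -> 1 (moved)
  Node 3: index 4 -> 4 (same)
  Node 4: index 3 -> 3 (same)
  Node 5: index 5 -> 5 (same)
Nodes that changed position: 0 1 2

Answer: 0 1 2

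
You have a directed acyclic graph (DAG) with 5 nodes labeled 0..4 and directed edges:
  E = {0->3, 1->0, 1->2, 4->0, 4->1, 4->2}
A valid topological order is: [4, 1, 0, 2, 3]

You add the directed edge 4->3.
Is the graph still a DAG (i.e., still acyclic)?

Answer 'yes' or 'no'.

Answer: yes

Derivation:
Given toposort: [4, 1, 0, 2, 3]
Position of 4: index 0; position of 3: index 4
New edge 4->3: forward
Forward edge: respects the existing order. Still a DAG, same toposort still valid.
Still a DAG? yes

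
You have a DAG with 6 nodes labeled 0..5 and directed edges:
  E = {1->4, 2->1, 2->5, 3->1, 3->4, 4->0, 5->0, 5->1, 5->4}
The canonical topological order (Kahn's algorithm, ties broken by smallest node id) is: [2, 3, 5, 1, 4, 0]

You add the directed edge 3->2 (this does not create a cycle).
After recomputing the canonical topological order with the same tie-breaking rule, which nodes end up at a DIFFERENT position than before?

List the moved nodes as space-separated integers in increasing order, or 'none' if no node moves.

Answer: 2 3

Derivation:
Old toposort: [2, 3, 5, 1, 4, 0]
Added edge 3->2
Recompute Kahn (smallest-id tiebreak):
  initial in-degrees: [2, 3, 1, 0, 3, 1]
  ready (indeg=0): [3]
  pop 3: indeg[1]->2; indeg[2]->0; indeg[4]->2 | ready=[2] | order so far=[3]
  pop 2: indeg[1]->1; indeg[5]->0 | ready=[5] | order so far=[3, 2]
  pop 5: indeg[0]->1; indeg[1]->0; indeg[4]->1 | ready=[1] | order so far=[3, 2, 5]
  pop 1: indeg[4]->0 | ready=[4] | order so far=[3, 2, 5, 1]
  pop 4: indeg[0]->0 | ready=[0] | order so far=[3, 2, 5, 1, 4]
  pop 0: no out-edges | ready=[] | order so far=[3, 2, 5, 1, 4, 0]
New canonical toposort: [3, 2, 5, 1, 4, 0]
Compare positions:
  Node 0: index 5 -> 5 (same)
  Node 1: index 3 -> 3 (same)
  Node 2: index 0 -> 1 (moved)
  Node 3: index 1 -> 0 (moved)
  Node 4: index 4 -> 4 (same)
  Node 5: index 2 -> 2 (same)
Nodes that changed position: 2 3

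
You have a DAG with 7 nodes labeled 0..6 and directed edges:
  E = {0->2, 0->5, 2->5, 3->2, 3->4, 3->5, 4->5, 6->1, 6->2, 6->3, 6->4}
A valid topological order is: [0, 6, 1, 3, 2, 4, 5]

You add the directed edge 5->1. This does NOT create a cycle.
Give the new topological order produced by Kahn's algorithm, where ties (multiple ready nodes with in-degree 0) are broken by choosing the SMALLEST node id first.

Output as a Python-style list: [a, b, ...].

Answer: [0, 6, 3, 2, 4, 5, 1]

Derivation:
Old toposort: [0, 6, 1, 3, 2, 4, 5]
Added edge: 5->1
Position of 5 (6) > position of 1 (2). Must reorder: 5 must now come before 1.
Run Kahn's algorithm (break ties by smallest node id):
  initial in-degrees: [0, 2, 3, 1, 2, 4, 0]
  ready (indeg=0): [0, 6]
  pop 0: indeg[2]->2; indeg[5]->3 | ready=[6] | order so far=[0]
  pop 6: indeg[1]->1; indeg[2]->1; indeg[3]->0; indeg[4]->1 | ready=[3] | order so far=[0, 6]
  pop 3: indeg[2]->0; indeg[4]->0; indeg[5]->2 | ready=[2, 4] | order so far=[0, 6, 3]
  pop 2: indeg[5]->1 | ready=[4] | order so far=[0, 6, 3, 2]
  pop 4: indeg[5]->0 | ready=[5] | order so far=[0, 6, 3, 2, 4]
  pop 5: indeg[1]->0 | ready=[1] | order so far=[0, 6, 3, 2, 4, 5]
  pop 1: no out-edges | ready=[] | order so far=[0, 6, 3, 2, 4, 5, 1]
  Result: [0, 6, 3, 2, 4, 5, 1]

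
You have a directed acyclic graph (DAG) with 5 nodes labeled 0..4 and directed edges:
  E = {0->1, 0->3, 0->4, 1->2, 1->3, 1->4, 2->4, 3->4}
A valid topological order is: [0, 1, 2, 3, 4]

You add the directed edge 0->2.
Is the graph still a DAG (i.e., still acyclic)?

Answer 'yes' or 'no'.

Answer: yes

Derivation:
Given toposort: [0, 1, 2, 3, 4]
Position of 0: index 0; position of 2: index 2
New edge 0->2: forward
Forward edge: respects the existing order. Still a DAG, same toposort still valid.
Still a DAG? yes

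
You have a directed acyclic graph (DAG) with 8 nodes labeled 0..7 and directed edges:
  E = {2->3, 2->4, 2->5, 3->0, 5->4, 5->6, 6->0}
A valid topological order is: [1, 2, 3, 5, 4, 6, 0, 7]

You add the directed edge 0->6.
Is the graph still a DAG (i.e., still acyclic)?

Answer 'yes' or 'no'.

Given toposort: [1, 2, 3, 5, 4, 6, 0, 7]
Position of 0: index 6; position of 6: index 5
New edge 0->6: backward (u after v in old order)
Backward edge: old toposort is now invalid. Check if this creates a cycle.
Does 6 already reach 0? Reachable from 6: [0, 6]. YES -> cycle!
Still a DAG? no

Answer: no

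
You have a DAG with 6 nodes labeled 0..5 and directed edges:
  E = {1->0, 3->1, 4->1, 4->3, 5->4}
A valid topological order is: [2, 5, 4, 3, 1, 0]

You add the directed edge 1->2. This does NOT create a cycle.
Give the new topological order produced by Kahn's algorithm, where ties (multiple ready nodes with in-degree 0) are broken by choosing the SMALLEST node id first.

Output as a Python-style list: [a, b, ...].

Old toposort: [2, 5, 4, 3, 1, 0]
Added edge: 1->2
Position of 1 (4) > position of 2 (0). Must reorder: 1 must now come before 2.
Run Kahn's algorithm (break ties by smallest node id):
  initial in-degrees: [1, 2, 1, 1, 1, 0]
  ready (indeg=0): [5]
  pop 5: indeg[4]->0 | ready=[4] | order so far=[5]
  pop 4: indeg[1]->1; indeg[3]->0 | ready=[3] | order so far=[5, 4]
  pop 3: indeg[1]->0 | ready=[1] | order so far=[5, 4, 3]
  pop 1: indeg[0]->0; indeg[2]->0 | ready=[0, 2] | order so far=[5, 4, 3, 1]
  pop 0: no out-edges | ready=[2] | order so far=[5, 4, 3, 1, 0]
  pop 2: no out-edges | ready=[] | order so far=[5, 4, 3, 1, 0, 2]
  Result: [5, 4, 3, 1, 0, 2]

Answer: [5, 4, 3, 1, 0, 2]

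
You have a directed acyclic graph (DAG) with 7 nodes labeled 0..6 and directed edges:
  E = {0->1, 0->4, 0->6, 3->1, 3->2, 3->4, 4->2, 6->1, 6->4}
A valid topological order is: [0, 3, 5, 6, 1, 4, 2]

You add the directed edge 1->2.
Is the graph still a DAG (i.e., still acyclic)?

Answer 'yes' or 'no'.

Given toposort: [0, 3, 5, 6, 1, 4, 2]
Position of 1: index 4; position of 2: index 6
New edge 1->2: forward
Forward edge: respects the existing order. Still a DAG, same toposort still valid.
Still a DAG? yes

Answer: yes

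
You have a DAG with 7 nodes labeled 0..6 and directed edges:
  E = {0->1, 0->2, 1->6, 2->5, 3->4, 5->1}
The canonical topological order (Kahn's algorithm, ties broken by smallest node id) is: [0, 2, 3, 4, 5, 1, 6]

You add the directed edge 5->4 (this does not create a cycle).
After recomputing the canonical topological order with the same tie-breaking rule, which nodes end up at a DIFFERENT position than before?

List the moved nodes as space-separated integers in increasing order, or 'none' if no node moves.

Old toposort: [0, 2, 3, 4, 5, 1, 6]
Added edge 5->4
Recompute Kahn (smallest-id tiebreak):
  initial in-degrees: [0, 2, 1, 0, 2, 1, 1]
  ready (indeg=0): [0, 3]
  pop 0: indeg[1]->1; indeg[2]->0 | ready=[2, 3] | order so far=[0]
  pop 2: indeg[5]->0 | ready=[3, 5] | order so far=[0, 2]
  pop 3: indeg[4]->1 | ready=[5] | order so far=[0, 2, 3]
  pop 5: indeg[1]->0; indeg[4]->0 | ready=[1, 4] | order so far=[0, 2, 3, 5]
  pop 1: indeg[6]->0 | ready=[4, 6] | order so far=[0, 2, 3, 5, 1]
  pop 4: no out-edges | ready=[6] | order so far=[0, 2, 3, 5, 1, 4]
  pop 6: no out-edges | ready=[] | order so far=[0, 2, 3, 5, 1, 4, 6]
New canonical toposort: [0, 2, 3, 5, 1, 4, 6]
Compare positions:
  Node 0: index 0 -> 0 (same)
  Node 1: index 5 -> 4 (moved)
  Node 2: index 1 -> 1 (same)
  Node 3: index 2 -> 2 (same)
  Node 4: index 3 -> 5 (moved)
  Node 5: index 4 -> 3 (moved)
  Node 6: index 6 -> 6 (same)
Nodes that changed position: 1 4 5

Answer: 1 4 5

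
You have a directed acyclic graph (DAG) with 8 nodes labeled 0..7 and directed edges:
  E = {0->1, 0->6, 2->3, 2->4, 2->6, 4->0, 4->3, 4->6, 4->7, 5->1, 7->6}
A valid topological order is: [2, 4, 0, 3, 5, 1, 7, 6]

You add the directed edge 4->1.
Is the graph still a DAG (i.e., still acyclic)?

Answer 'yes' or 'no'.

Answer: yes

Derivation:
Given toposort: [2, 4, 0, 3, 5, 1, 7, 6]
Position of 4: index 1; position of 1: index 5
New edge 4->1: forward
Forward edge: respects the existing order. Still a DAG, same toposort still valid.
Still a DAG? yes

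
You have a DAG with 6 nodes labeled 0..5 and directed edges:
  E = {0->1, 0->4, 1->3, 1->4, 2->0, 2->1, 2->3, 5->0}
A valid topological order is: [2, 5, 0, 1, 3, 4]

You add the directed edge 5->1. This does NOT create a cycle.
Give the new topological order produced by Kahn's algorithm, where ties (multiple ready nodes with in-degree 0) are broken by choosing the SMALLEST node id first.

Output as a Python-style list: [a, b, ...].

Old toposort: [2, 5, 0, 1, 3, 4]
Added edge: 5->1
Position of 5 (1) < position of 1 (3). Old order still valid.
Run Kahn's algorithm (break ties by smallest node id):
  initial in-degrees: [2, 3, 0, 2, 2, 0]
  ready (indeg=0): [2, 5]
  pop 2: indeg[0]->1; indeg[1]->2; indeg[3]->1 | ready=[5] | order so far=[2]
  pop 5: indeg[0]->0; indeg[1]->1 | ready=[0] | order so far=[2, 5]
  pop 0: indeg[1]->0; indeg[4]->1 | ready=[1] | order so far=[2, 5, 0]
  pop 1: indeg[3]->0; indeg[4]->0 | ready=[3, 4] | order so far=[2, 5, 0, 1]
  pop 3: no out-edges | ready=[4] | order so far=[2, 5, 0, 1, 3]
  pop 4: no out-edges | ready=[] | order so far=[2, 5, 0, 1, 3, 4]
  Result: [2, 5, 0, 1, 3, 4]

Answer: [2, 5, 0, 1, 3, 4]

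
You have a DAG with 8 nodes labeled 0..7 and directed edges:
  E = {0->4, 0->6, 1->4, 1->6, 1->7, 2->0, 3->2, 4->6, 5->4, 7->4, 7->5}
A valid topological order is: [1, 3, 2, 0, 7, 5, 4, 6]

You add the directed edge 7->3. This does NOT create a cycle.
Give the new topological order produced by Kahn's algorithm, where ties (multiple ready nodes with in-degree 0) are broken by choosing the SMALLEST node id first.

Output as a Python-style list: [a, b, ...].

Answer: [1, 7, 3, 2, 0, 5, 4, 6]

Derivation:
Old toposort: [1, 3, 2, 0, 7, 5, 4, 6]
Added edge: 7->3
Position of 7 (4) > position of 3 (1). Must reorder: 7 must now come before 3.
Run Kahn's algorithm (break ties by smallest node id):
  initial in-degrees: [1, 0, 1, 1, 4, 1, 3, 1]
  ready (indeg=0): [1]
  pop 1: indeg[4]->3; indeg[6]->2; indeg[7]->0 | ready=[7] | order so far=[1]
  pop 7: indeg[3]->0; indeg[4]->2; indeg[5]->0 | ready=[3, 5] | order so far=[1, 7]
  pop 3: indeg[2]->0 | ready=[2, 5] | order so far=[1, 7, 3]
  pop 2: indeg[0]->0 | ready=[0, 5] | order so far=[1, 7, 3, 2]
  pop 0: indeg[4]->1; indeg[6]->1 | ready=[5] | order so far=[1, 7, 3, 2, 0]
  pop 5: indeg[4]->0 | ready=[4] | order so far=[1, 7, 3, 2, 0, 5]
  pop 4: indeg[6]->0 | ready=[6] | order so far=[1, 7, 3, 2, 0, 5, 4]
  pop 6: no out-edges | ready=[] | order so far=[1, 7, 3, 2, 0, 5, 4, 6]
  Result: [1, 7, 3, 2, 0, 5, 4, 6]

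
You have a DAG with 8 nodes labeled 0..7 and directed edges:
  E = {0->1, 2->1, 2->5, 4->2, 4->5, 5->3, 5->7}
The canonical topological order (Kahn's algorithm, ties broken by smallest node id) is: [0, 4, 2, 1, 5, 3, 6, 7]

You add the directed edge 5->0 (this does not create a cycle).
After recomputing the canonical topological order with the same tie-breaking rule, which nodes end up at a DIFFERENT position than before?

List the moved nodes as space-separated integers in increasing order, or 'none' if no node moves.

Answer: 0 1 2 4 5

Derivation:
Old toposort: [0, 4, 2, 1, 5, 3, 6, 7]
Added edge 5->0
Recompute Kahn (smallest-id tiebreak):
  initial in-degrees: [1, 2, 1, 1, 0, 2, 0, 1]
  ready (indeg=0): [4, 6]
  pop 4: indeg[2]->0; indeg[5]->1 | ready=[2, 6] | order so far=[4]
  pop 2: indeg[1]->1; indeg[5]->0 | ready=[5, 6] | order so far=[4, 2]
  pop 5: indeg[0]->0; indeg[3]->0; indeg[7]->0 | ready=[0, 3, 6, 7] | order so far=[4, 2, 5]
  pop 0: indeg[1]->0 | ready=[1, 3, 6, 7] | order so far=[4, 2, 5, 0]
  pop 1: no out-edges | ready=[3, 6, 7] | order so far=[4, 2, 5, 0, 1]
  pop 3: no out-edges | ready=[6, 7] | order so far=[4, 2, 5, 0, 1, 3]
  pop 6: no out-edges | ready=[7] | order so far=[4, 2, 5, 0, 1, 3, 6]
  pop 7: no out-edges | ready=[] | order so far=[4, 2, 5, 0, 1, 3, 6, 7]
New canonical toposort: [4, 2, 5, 0, 1, 3, 6, 7]
Compare positions:
  Node 0: index 0 -> 3 (moved)
  Node 1: index 3 -> 4 (moved)
  Node 2: index 2 -> 1 (moved)
  Node 3: index 5 -> 5 (same)
  Node 4: index 1 -> 0 (moved)
  Node 5: index 4 -> 2 (moved)
  Node 6: index 6 -> 6 (same)
  Node 7: index 7 -> 7 (same)
Nodes that changed position: 0 1 2 4 5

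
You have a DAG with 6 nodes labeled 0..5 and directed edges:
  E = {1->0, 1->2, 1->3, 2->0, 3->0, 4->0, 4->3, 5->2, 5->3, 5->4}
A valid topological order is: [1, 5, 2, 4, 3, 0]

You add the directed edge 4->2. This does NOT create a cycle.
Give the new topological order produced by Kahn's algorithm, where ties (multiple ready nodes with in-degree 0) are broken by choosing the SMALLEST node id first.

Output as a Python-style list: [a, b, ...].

Answer: [1, 5, 4, 2, 3, 0]

Derivation:
Old toposort: [1, 5, 2, 4, 3, 0]
Added edge: 4->2
Position of 4 (3) > position of 2 (2). Must reorder: 4 must now come before 2.
Run Kahn's algorithm (break ties by smallest node id):
  initial in-degrees: [4, 0, 3, 3, 1, 0]
  ready (indeg=0): [1, 5]
  pop 1: indeg[0]->3; indeg[2]->2; indeg[3]->2 | ready=[5] | order so far=[1]
  pop 5: indeg[2]->1; indeg[3]->1; indeg[4]->0 | ready=[4] | order so far=[1, 5]
  pop 4: indeg[0]->2; indeg[2]->0; indeg[3]->0 | ready=[2, 3] | order so far=[1, 5, 4]
  pop 2: indeg[0]->1 | ready=[3] | order so far=[1, 5, 4, 2]
  pop 3: indeg[0]->0 | ready=[0] | order so far=[1, 5, 4, 2, 3]
  pop 0: no out-edges | ready=[] | order so far=[1, 5, 4, 2, 3, 0]
  Result: [1, 5, 4, 2, 3, 0]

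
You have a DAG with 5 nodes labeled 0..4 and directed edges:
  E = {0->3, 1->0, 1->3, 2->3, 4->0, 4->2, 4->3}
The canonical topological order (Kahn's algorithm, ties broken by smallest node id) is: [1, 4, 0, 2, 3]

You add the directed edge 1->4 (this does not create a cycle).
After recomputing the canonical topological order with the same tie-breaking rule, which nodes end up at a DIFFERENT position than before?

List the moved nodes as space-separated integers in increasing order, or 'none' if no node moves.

Old toposort: [1, 4, 0, 2, 3]
Added edge 1->4
Recompute Kahn (smallest-id tiebreak):
  initial in-degrees: [2, 0, 1, 4, 1]
  ready (indeg=0): [1]
  pop 1: indeg[0]->1; indeg[3]->3; indeg[4]->0 | ready=[4] | order so far=[1]
  pop 4: indeg[0]->0; indeg[2]->0; indeg[3]->2 | ready=[0, 2] | order so far=[1, 4]
  pop 0: indeg[3]->1 | ready=[2] | order so far=[1, 4, 0]
  pop 2: indeg[3]->0 | ready=[3] | order so far=[1, 4, 0, 2]
  pop 3: no out-edges | ready=[] | order so far=[1, 4, 0, 2, 3]
New canonical toposort: [1, 4, 0, 2, 3]
Compare positions:
  Node 0: index 2 -> 2 (same)
  Node 1: index 0 -> 0 (same)
  Node 2: index 3 -> 3 (same)
  Node 3: index 4 -> 4 (same)
  Node 4: index 1 -> 1 (same)
Nodes that changed position: none

Answer: none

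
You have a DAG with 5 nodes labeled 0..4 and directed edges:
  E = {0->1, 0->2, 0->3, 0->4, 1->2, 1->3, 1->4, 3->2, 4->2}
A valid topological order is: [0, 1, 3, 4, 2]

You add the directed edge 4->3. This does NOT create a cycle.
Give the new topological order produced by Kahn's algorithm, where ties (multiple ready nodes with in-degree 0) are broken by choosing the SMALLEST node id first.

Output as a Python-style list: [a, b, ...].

Old toposort: [0, 1, 3, 4, 2]
Added edge: 4->3
Position of 4 (3) > position of 3 (2). Must reorder: 4 must now come before 3.
Run Kahn's algorithm (break ties by smallest node id):
  initial in-degrees: [0, 1, 4, 3, 2]
  ready (indeg=0): [0]
  pop 0: indeg[1]->0; indeg[2]->3; indeg[3]->2; indeg[4]->1 | ready=[1] | order so far=[0]
  pop 1: indeg[2]->2; indeg[3]->1; indeg[4]->0 | ready=[4] | order so far=[0, 1]
  pop 4: indeg[2]->1; indeg[3]->0 | ready=[3] | order so far=[0, 1, 4]
  pop 3: indeg[2]->0 | ready=[2] | order so far=[0, 1, 4, 3]
  pop 2: no out-edges | ready=[] | order so far=[0, 1, 4, 3, 2]
  Result: [0, 1, 4, 3, 2]

Answer: [0, 1, 4, 3, 2]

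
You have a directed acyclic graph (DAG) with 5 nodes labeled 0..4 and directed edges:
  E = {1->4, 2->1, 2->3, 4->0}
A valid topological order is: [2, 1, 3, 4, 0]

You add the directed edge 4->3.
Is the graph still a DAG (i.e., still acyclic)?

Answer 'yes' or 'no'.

Answer: yes

Derivation:
Given toposort: [2, 1, 3, 4, 0]
Position of 4: index 3; position of 3: index 2
New edge 4->3: backward (u after v in old order)
Backward edge: old toposort is now invalid. Check if this creates a cycle.
Does 3 already reach 4? Reachable from 3: [3]. NO -> still a DAG (reorder needed).
Still a DAG? yes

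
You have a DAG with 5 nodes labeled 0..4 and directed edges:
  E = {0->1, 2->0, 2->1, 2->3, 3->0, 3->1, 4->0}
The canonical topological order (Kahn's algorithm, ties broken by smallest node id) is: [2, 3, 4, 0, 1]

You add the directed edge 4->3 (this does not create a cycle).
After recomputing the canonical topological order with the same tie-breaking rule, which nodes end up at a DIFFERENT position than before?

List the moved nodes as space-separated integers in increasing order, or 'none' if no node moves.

Answer: 3 4

Derivation:
Old toposort: [2, 3, 4, 0, 1]
Added edge 4->3
Recompute Kahn (smallest-id tiebreak):
  initial in-degrees: [3, 3, 0, 2, 0]
  ready (indeg=0): [2, 4]
  pop 2: indeg[0]->2; indeg[1]->2; indeg[3]->1 | ready=[4] | order so far=[2]
  pop 4: indeg[0]->1; indeg[3]->0 | ready=[3] | order so far=[2, 4]
  pop 3: indeg[0]->0; indeg[1]->1 | ready=[0] | order so far=[2, 4, 3]
  pop 0: indeg[1]->0 | ready=[1] | order so far=[2, 4, 3, 0]
  pop 1: no out-edges | ready=[] | order so far=[2, 4, 3, 0, 1]
New canonical toposort: [2, 4, 3, 0, 1]
Compare positions:
  Node 0: index 3 -> 3 (same)
  Node 1: index 4 -> 4 (same)
  Node 2: index 0 -> 0 (same)
  Node 3: index 1 -> 2 (moved)
  Node 4: index 2 -> 1 (moved)
Nodes that changed position: 3 4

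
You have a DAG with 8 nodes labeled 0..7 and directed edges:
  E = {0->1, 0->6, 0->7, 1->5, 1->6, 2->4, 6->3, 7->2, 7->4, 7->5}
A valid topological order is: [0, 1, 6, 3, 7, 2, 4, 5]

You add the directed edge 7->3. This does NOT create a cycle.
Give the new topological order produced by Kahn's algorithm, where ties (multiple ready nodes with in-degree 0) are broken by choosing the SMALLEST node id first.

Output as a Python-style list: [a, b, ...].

Old toposort: [0, 1, 6, 3, 7, 2, 4, 5]
Added edge: 7->3
Position of 7 (4) > position of 3 (3). Must reorder: 7 must now come before 3.
Run Kahn's algorithm (break ties by smallest node id):
  initial in-degrees: [0, 1, 1, 2, 2, 2, 2, 1]
  ready (indeg=0): [0]
  pop 0: indeg[1]->0; indeg[6]->1; indeg[7]->0 | ready=[1, 7] | order so far=[0]
  pop 1: indeg[5]->1; indeg[6]->0 | ready=[6, 7] | order so far=[0, 1]
  pop 6: indeg[3]->1 | ready=[7] | order so far=[0, 1, 6]
  pop 7: indeg[2]->0; indeg[3]->0; indeg[4]->1; indeg[5]->0 | ready=[2, 3, 5] | order so far=[0, 1, 6, 7]
  pop 2: indeg[4]->0 | ready=[3, 4, 5] | order so far=[0, 1, 6, 7, 2]
  pop 3: no out-edges | ready=[4, 5] | order so far=[0, 1, 6, 7, 2, 3]
  pop 4: no out-edges | ready=[5] | order so far=[0, 1, 6, 7, 2, 3, 4]
  pop 5: no out-edges | ready=[] | order so far=[0, 1, 6, 7, 2, 3, 4, 5]
  Result: [0, 1, 6, 7, 2, 3, 4, 5]

Answer: [0, 1, 6, 7, 2, 3, 4, 5]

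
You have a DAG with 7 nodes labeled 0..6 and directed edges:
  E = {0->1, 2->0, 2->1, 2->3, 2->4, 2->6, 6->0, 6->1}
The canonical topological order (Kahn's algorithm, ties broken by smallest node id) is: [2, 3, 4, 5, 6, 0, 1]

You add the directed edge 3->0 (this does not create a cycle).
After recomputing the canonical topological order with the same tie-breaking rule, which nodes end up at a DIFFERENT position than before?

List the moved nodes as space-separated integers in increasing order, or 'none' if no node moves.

Answer: none

Derivation:
Old toposort: [2, 3, 4, 5, 6, 0, 1]
Added edge 3->0
Recompute Kahn (smallest-id tiebreak):
  initial in-degrees: [3, 3, 0, 1, 1, 0, 1]
  ready (indeg=0): [2, 5]
  pop 2: indeg[0]->2; indeg[1]->2; indeg[3]->0; indeg[4]->0; indeg[6]->0 | ready=[3, 4, 5, 6] | order so far=[2]
  pop 3: indeg[0]->1 | ready=[4, 5, 6] | order so far=[2, 3]
  pop 4: no out-edges | ready=[5, 6] | order so far=[2, 3, 4]
  pop 5: no out-edges | ready=[6] | order so far=[2, 3, 4, 5]
  pop 6: indeg[0]->0; indeg[1]->1 | ready=[0] | order so far=[2, 3, 4, 5, 6]
  pop 0: indeg[1]->0 | ready=[1] | order so far=[2, 3, 4, 5, 6, 0]
  pop 1: no out-edges | ready=[] | order so far=[2, 3, 4, 5, 6, 0, 1]
New canonical toposort: [2, 3, 4, 5, 6, 0, 1]
Compare positions:
  Node 0: index 5 -> 5 (same)
  Node 1: index 6 -> 6 (same)
  Node 2: index 0 -> 0 (same)
  Node 3: index 1 -> 1 (same)
  Node 4: index 2 -> 2 (same)
  Node 5: index 3 -> 3 (same)
  Node 6: index 4 -> 4 (same)
Nodes that changed position: none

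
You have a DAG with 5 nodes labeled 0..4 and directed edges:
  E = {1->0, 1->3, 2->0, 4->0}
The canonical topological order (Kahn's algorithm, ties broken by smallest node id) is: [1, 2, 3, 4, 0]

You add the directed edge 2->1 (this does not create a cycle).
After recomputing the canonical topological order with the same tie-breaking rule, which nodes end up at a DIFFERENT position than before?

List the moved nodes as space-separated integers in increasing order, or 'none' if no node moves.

Answer: 1 2

Derivation:
Old toposort: [1, 2, 3, 4, 0]
Added edge 2->1
Recompute Kahn (smallest-id tiebreak):
  initial in-degrees: [3, 1, 0, 1, 0]
  ready (indeg=0): [2, 4]
  pop 2: indeg[0]->2; indeg[1]->0 | ready=[1, 4] | order so far=[2]
  pop 1: indeg[0]->1; indeg[3]->0 | ready=[3, 4] | order so far=[2, 1]
  pop 3: no out-edges | ready=[4] | order so far=[2, 1, 3]
  pop 4: indeg[0]->0 | ready=[0] | order so far=[2, 1, 3, 4]
  pop 0: no out-edges | ready=[] | order so far=[2, 1, 3, 4, 0]
New canonical toposort: [2, 1, 3, 4, 0]
Compare positions:
  Node 0: index 4 -> 4 (same)
  Node 1: index 0 -> 1 (moved)
  Node 2: index 1 -> 0 (moved)
  Node 3: index 2 -> 2 (same)
  Node 4: index 3 -> 3 (same)
Nodes that changed position: 1 2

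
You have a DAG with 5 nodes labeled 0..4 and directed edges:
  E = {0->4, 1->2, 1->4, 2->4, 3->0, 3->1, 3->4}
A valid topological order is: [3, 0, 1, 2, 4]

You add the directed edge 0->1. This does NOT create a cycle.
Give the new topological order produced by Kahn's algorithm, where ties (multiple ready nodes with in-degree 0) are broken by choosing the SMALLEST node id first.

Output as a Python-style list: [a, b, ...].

Old toposort: [3, 0, 1, 2, 4]
Added edge: 0->1
Position of 0 (1) < position of 1 (2). Old order still valid.
Run Kahn's algorithm (break ties by smallest node id):
  initial in-degrees: [1, 2, 1, 0, 4]
  ready (indeg=0): [3]
  pop 3: indeg[0]->0; indeg[1]->1; indeg[4]->3 | ready=[0] | order so far=[3]
  pop 0: indeg[1]->0; indeg[4]->2 | ready=[1] | order so far=[3, 0]
  pop 1: indeg[2]->0; indeg[4]->1 | ready=[2] | order so far=[3, 0, 1]
  pop 2: indeg[4]->0 | ready=[4] | order so far=[3, 0, 1, 2]
  pop 4: no out-edges | ready=[] | order so far=[3, 0, 1, 2, 4]
  Result: [3, 0, 1, 2, 4]

Answer: [3, 0, 1, 2, 4]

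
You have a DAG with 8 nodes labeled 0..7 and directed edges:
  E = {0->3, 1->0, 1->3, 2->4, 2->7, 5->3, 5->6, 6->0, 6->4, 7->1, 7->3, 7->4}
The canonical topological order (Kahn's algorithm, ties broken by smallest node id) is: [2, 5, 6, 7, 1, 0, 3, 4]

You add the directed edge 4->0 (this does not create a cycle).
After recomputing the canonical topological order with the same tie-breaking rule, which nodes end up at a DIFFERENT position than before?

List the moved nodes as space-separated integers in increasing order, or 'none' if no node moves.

Old toposort: [2, 5, 6, 7, 1, 0, 3, 4]
Added edge 4->0
Recompute Kahn (smallest-id tiebreak):
  initial in-degrees: [3, 1, 0, 4, 3, 0, 1, 1]
  ready (indeg=0): [2, 5]
  pop 2: indeg[4]->2; indeg[7]->0 | ready=[5, 7] | order so far=[2]
  pop 5: indeg[3]->3; indeg[6]->0 | ready=[6, 7] | order so far=[2, 5]
  pop 6: indeg[0]->2; indeg[4]->1 | ready=[7] | order so far=[2, 5, 6]
  pop 7: indeg[1]->0; indeg[3]->2; indeg[4]->0 | ready=[1, 4] | order so far=[2, 5, 6, 7]
  pop 1: indeg[0]->1; indeg[3]->1 | ready=[4] | order so far=[2, 5, 6, 7, 1]
  pop 4: indeg[0]->0 | ready=[0] | order so far=[2, 5, 6, 7, 1, 4]
  pop 0: indeg[3]->0 | ready=[3] | order so far=[2, 5, 6, 7, 1, 4, 0]
  pop 3: no out-edges | ready=[] | order so far=[2, 5, 6, 7, 1, 4, 0, 3]
New canonical toposort: [2, 5, 6, 7, 1, 4, 0, 3]
Compare positions:
  Node 0: index 5 -> 6 (moved)
  Node 1: index 4 -> 4 (same)
  Node 2: index 0 -> 0 (same)
  Node 3: index 6 -> 7 (moved)
  Node 4: index 7 -> 5 (moved)
  Node 5: index 1 -> 1 (same)
  Node 6: index 2 -> 2 (same)
  Node 7: index 3 -> 3 (same)
Nodes that changed position: 0 3 4

Answer: 0 3 4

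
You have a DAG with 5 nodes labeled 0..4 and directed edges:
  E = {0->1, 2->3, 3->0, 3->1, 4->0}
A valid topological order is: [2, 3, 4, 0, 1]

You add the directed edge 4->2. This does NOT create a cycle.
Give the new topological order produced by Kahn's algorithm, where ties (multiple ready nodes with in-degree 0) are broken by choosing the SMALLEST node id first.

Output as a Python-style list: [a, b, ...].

Answer: [4, 2, 3, 0, 1]

Derivation:
Old toposort: [2, 3, 4, 0, 1]
Added edge: 4->2
Position of 4 (2) > position of 2 (0). Must reorder: 4 must now come before 2.
Run Kahn's algorithm (break ties by smallest node id):
  initial in-degrees: [2, 2, 1, 1, 0]
  ready (indeg=0): [4]
  pop 4: indeg[0]->1; indeg[2]->0 | ready=[2] | order so far=[4]
  pop 2: indeg[3]->0 | ready=[3] | order so far=[4, 2]
  pop 3: indeg[0]->0; indeg[1]->1 | ready=[0] | order so far=[4, 2, 3]
  pop 0: indeg[1]->0 | ready=[1] | order so far=[4, 2, 3, 0]
  pop 1: no out-edges | ready=[] | order so far=[4, 2, 3, 0, 1]
  Result: [4, 2, 3, 0, 1]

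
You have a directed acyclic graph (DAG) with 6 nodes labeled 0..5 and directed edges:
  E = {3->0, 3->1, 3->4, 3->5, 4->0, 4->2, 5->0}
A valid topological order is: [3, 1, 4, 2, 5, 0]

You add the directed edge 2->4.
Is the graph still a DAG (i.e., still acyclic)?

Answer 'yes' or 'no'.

Given toposort: [3, 1, 4, 2, 5, 0]
Position of 2: index 3; position of 4: index 2
New edge 2->4: backward (u after v in old order)
Backward edge: old toposort is now invalid. Check if this creates a cycle.
Does 4 already reach 2? Reachable from 4: [0, 2, 4]. YES -> cycle!
Still a DAG? no

Answer: no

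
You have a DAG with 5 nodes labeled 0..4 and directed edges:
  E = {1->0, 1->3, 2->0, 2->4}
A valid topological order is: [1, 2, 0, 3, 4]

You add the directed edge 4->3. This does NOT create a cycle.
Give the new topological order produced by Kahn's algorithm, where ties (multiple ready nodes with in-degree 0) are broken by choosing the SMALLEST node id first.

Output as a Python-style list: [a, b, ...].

Old toposort: [1, 2, 0, 3, 4]
Added edge: 4->3
Position of 4 (4) > position of 3 (3). Must reorder: 4 must now come before 3.
Run Kahn's algorithm (break ties by smallest node id):
  initial in-degrees: [2, 0, 0, 2, 1]
  ready (indeg=0): [1, 2]
  pop 1: indeg[0]->1; indeg[3]->1 | ready=[2] | order so far=[1]
  pop 2: indeg[0]->0; indeg[4]->0 | ready=[0, 4] | order so far=[1, 2]
  pop 0: no out-edges | ready=[4] | order so far=[1, 2, 0]
  pop 4: indeg[3]->0 | ready=[3] | order so far=[1, 2, 0, 4]
  pop 3: no out-edges | ready=[] | order so far=[1, 2, 0, 4, 3]
  Result: [1, 2, 0, 4, 3]

Answer: [1, 2, 0, 4, 3]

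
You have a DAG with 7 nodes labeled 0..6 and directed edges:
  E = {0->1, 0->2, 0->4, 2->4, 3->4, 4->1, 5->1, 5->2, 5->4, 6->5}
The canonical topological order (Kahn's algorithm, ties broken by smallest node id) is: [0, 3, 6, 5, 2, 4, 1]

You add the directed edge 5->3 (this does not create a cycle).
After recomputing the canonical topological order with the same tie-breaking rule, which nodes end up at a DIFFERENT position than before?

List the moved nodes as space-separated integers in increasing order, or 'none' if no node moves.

Old toposort: [0, 3, 6, 5, 2, 4, 1]
Added edge 5->3
Recompute Kahn (smallest-id tiebreak):
  initial in-degrees: [0, 3, 2, 1, 4, 1, 0]
  ready (indeg=0): [0, 6]
  pop 0: indeg[1]->2; indeg[2]->1; indeg[4]->3 | ready=[6] | order so far=[0]
  pop 6: indeg[5]->0 | ready=[5] | order so far=[0, 6]
  pop 5: indeg[1]->1; indeg[2]->0; indeg[3]->0; indeg[4]->2 | ready=[2, 3] | order so far=[0, 6, 5]
  pop 2: indeg[4]->1 | ready=[3] | order so far=[0, 6, 5, 2]
  pop 3: indeg[4]->0 | ready=[4] | order so far=[0, 6, 5, 2, 3]
  pop 4: indeg[1]->0 | ready=[1] | order so far=[0, 6, 5, 2, 3, 4]
  pop 1: no out-edges | ready=[] | order so far=[0, 6, 5, 2, 3, 4, 1]
New canonical toposort: [0, 6, 5, 2, 3, 4, 1]
Compare positions:
  Node 0: index 0 -> 0 (same)
  Node 1: index 6 -> 6 (same)
  Node 2: index 4 -> 3 (moved)
  Node 3: index 1 -> 4 (moved)
  Node 4: index 5 -> 5 (same)
  Node 5: index 3 -> 2 (moved)
  Node 6: index 2 -> 1 (moved)
Nodes that changed position: 2 3 5 6

Answer: 2 3 5 6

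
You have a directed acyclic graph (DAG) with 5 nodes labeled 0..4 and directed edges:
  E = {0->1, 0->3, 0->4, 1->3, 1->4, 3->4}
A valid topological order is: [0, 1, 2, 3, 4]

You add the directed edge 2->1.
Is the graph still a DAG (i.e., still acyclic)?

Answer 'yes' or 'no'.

Answer: yes

Derivation:
Given toposort: [0, 1, 2, 3, 4]
Position of 2: index 2; position of 1: index 1
New edge 2->1: backward (u after v in old order)
Backward edge: old toposort is now invalid. Check if this creates a cycle.
Does 1 already reach 2? Reachable from 1: [1, 3, 4]. NO -> still a DAG (reorder needed).
Still a DAG? yes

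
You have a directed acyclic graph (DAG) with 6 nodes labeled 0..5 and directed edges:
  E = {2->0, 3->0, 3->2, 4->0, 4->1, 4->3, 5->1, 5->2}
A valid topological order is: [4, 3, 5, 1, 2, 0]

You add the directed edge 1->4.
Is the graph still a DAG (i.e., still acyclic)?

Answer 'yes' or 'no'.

Answer: no

Derivation:
Given toposort: [4, 3, 5, 1, 2, 0]
Position of 1: index 3; position of 4: index 0
New edge 1->4: backward (u after v in old order)
Backward edge: old toposort is now invalid. Check if this creates a cycle.
Does 4 already reach 1? Reachable from 4: [0, 1, 2, 3, 4]. YES -> cycle!
Still a DAG? no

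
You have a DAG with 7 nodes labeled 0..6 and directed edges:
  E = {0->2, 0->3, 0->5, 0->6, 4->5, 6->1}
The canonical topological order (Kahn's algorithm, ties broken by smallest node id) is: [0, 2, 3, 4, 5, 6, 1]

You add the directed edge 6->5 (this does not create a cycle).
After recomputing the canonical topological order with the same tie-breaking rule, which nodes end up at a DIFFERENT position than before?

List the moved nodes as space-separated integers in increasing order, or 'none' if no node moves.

Old toposort: [0, 2, 3, 4, 5, 6, 1]
Added edge 6->5
Recompute Kahn (smallest-id tiebreak):
  initial in-degrees: [0, 1, 1, 1, 0, 3, 1]
  ready (indeg=0): [0, 4]
  pop 0: indeg[2]->0; indeg[3]->0; indeg[5]->2; indeg[6]->0 | ready=[2, 3, 4, 6] | order so far=[0]
  pop 2: no out-edges | ready=[3, 4, 6] | order so far=[0, 2]
  pop 3: no out-edges | ready=[4, 6] | order so far=[0, 2, 3]
  pop 4: indeg[5]->1 | ready=[6] | order so far=[0, 2, 3, 4]
  pop 6: indeg[1]->0; indeg[5]->0 | ready=[1, 5] | order so far=[0, 2, 3, 4, 6]
  pop 1: no out-edges | ready=[5] | order so far=[0, 2, 3, 4, 6, 1]
  pop 5: no out-edges | ready=[] | order so far=[0, 2, 3, 4, 6, 1, 5]
New canonical toposort: [0, 2, 3, 4, 6, 1, 5]
Compare positions:
  Node 0: index 0 -> 0 (same)
  Node 1: index 6 -> 5 (moved)
  Node 2: index 1 -> 1 (same)
  Node 3: index 2 -> 2 (same)
  Node 4: index 3 -> 3 (same)
  Node 5: index 4 -> 6 (moved)
  Node 6: index 5 -> 4 (moved)
Nodes that changed position: 1 5 6

Answer: 1 5 6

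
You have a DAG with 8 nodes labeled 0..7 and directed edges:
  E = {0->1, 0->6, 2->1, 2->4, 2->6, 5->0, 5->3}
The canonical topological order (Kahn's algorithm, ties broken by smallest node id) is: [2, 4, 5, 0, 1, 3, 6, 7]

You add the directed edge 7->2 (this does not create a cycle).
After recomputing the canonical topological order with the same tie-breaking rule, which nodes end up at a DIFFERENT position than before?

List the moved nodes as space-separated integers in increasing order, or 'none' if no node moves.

Answer: 0 1 2 3 4 5 6 7

Derivation:
Old toposort: [2, 4, 5, 0, 1, 3, 6, 7]
Added edge 7->2
Recompute Kahn (smallest-id tiebreak):
  initial in-degrees: [1, 2, 1, 1, 1, 0, 2, 0]
  ready (indeg=0): [5, 7]
  pop 5: indeg[0]->0; indeg[3]->0 | ready=[0, 3, 7] | order so far=[5]
  pop 0: indeg[1]->1; indeg[6]->1 | ready=[3, 7] | order so far=[5, 0]
  pop 3: no out-edges | ready=[7] | order so far=[5, 0, 3]
  pop 7: indeg[2]->0 | ready=[2] | order so far=[5, 0, 3, 7]
  pop 2: indeg[1]->0; indeg[4]->0; indeg[6]->0 | ready=[1, 4, 6] | order so far=[5, 0, 3, 7, 2]
  pop 1: no out-edges | ready=[4, 6] | order so far=[5, 0, 3, 7, 2, 1]
  pop 4: no out-edges | ready=[6] | order so far=[5, 0, 3, 7, 2, 1, 4]
  pop 6: no out-edges | ready=[] | order so far=[5, 0, 3, 7, 2, 1, 4, 6]
New canonical toposort: [5, 0, 3, 7, 2, 1, 4, 6]
Compare positions:
  Node 0: index 3 -> 1 (moved)
  Node 1: index 4 -> 5 (moved)
  Node 2: index 0 -> 4 (moved)
  Node 3: index 5 -> 2 (moved)
  Node 4: index 1 -> 6 (moved)
  Node 5: index 2 -> 0 (moved)
  Node 6: index 6 -> 7 (moved)
  Node 7: index 7 -> 3 (moved)
Nodes that changed position: 0 1 2 3 4 5 6 7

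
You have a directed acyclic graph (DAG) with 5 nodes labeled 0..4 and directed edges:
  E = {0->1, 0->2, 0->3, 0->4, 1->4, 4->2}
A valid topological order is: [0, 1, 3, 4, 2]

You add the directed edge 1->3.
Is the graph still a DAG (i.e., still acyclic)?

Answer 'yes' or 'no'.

Answer: yes

Derivation:
Given toposort: [0, 1, 3, 4, 2]
Position of 1: index 1; position of 3: index 2
New edge 1->3: forward
Forward edge: respects the existing order. Still a DAG, same toposort still valid.
Still a DAG? yes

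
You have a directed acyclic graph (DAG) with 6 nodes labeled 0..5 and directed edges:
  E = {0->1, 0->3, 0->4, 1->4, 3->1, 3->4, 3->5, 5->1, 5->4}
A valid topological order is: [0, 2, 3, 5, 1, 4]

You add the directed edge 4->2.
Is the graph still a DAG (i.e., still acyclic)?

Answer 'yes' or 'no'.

Given toposort: [0, 2, 3, 5, 1, 4]
Position of 4: index 5; position of 2: index 1
New edge 4->2: backward (u after v in old order)
Backward edge: old toposort is now invalid. Check if this creates a cycle.
Does 2 already reach 4? Reachable from 2: [2]. NO -> still a DAG (reorder needed).
Still a DAG? yes

Answer: yes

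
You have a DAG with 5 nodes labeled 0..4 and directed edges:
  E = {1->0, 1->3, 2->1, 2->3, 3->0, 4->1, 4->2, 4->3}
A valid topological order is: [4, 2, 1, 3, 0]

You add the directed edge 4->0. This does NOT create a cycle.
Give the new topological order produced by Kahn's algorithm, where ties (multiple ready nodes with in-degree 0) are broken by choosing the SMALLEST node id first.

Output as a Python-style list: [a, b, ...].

Old toposort: [4, 2, 1, 3, 0]
Added edge: 4->0
Position of 4 (0) < position of 0 (4). Old order still valid.
Run Kahn's algorithm (break ties by smallest node id):
  initial in-degrees: [3, 2, 1, 3, 0]
  ready (indeg=0): [4]
  pop 4: indeg[0]->2; indeg[1]->1; indeg[2]->0; indeg[3]->2 | ready=[2] | order so far=[4]
  pop 2: indeg[1]->0; indeg[3]->1 | ready=[1] | order so far=[4, 2]
  pop 1: indeg[0]->1; indeg[3]->0 | ready=[3] | order so far=[4, 2, 1]
  pop 3: indeg[0]->0 | ready=[0] | order so far=[4, 2, 1, 3]
  pop 0: no out-edges | ready=[] | order so far=[4, 2, 1, 3, 0]
  Result: [4, 2, 1, 3, 0]

Answer: [4, 2, 1, 3, 0]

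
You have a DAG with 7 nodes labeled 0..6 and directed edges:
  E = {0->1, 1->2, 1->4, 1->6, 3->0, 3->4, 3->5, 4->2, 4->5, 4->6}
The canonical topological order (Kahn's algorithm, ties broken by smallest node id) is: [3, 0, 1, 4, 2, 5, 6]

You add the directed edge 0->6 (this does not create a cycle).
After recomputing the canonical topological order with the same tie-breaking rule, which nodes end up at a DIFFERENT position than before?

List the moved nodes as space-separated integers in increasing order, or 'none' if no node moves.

Answer: none

Derivation:
Old toposort: [3, 0, 1, 4, 2, 5, 6]
Added edge 0->6
Recompute Kahn (smallest-id tiebreak):
  initial in-degrees: [1, 1, 2, 0, 2, 2, 3]
  ready (indeg=0): [3]
  pop 3: indeg[0]->0; indeg[4]->1; indeg[5]->1 | ready=[0] | order so far=[3]
  pop 0: indeg[1]->0; indeg[6]->2 | ready=[1] | order so far=[3, 0]
  pop 1: indeg[2]->1; indeg[4]->0; indeg[6]->1 | ready=[4] | order so far=[3, 0, 1]
  pop 4: indeg[2]->0; indeg[5]->0; indeg[6]->0 | ready=[2, 5, 6] | order so far=[3, 0, 1, 4]
  pop 2: no out-edges | ready=[5, 6] | order so far=[3, 0, 1, 4, 2]
  pop 5: no out-edges | ready=[6] | order so far=[3, 0, 1, 4, 2, 5]
  pop 6: no out-edges | ready=[] | order so far=[3, 0, 1, 4, 2, 5, 6]
New canonical toposort: [3, 0, 1, 4, 2, 5, 6]
Compare positions:
  Node 0: index 1 -> 1 (same)
  Node 1: index 2 -> 2 (same)
  Node 2: index 4 -> 4 (same)
  Node 3: index 0 -> 0 (same)
  Node 4: index 3 -> 3 (same)
  Node 5: index 5 -> 5 (same)
  Node 6: index 6 -> 6 (same)
Nodes that changed position: none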